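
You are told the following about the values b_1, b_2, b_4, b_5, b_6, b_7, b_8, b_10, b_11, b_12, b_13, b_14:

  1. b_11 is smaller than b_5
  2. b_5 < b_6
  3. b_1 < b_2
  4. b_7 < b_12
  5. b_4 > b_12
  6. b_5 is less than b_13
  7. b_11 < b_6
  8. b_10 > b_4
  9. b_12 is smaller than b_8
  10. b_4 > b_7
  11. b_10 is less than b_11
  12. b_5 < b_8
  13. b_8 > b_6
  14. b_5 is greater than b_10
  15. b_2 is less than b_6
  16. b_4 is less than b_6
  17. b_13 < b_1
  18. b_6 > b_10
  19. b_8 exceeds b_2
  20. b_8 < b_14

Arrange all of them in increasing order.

The consecutive links are each given: b_7 < b_12; b_12 < b_4; b_4 < b_10; b_10 < b_11; b_11 < b_5; b_5 < b_13; b_13 < b_1; b_1 < b_2; b_2 < b_6; b_6 < b_8; b_8 < b_14.

b_7 < b_12 < b_4 < b_10 < b_11 < b_5 < b_13 < b_1 < b_2 < b_6 < b_8 < b_14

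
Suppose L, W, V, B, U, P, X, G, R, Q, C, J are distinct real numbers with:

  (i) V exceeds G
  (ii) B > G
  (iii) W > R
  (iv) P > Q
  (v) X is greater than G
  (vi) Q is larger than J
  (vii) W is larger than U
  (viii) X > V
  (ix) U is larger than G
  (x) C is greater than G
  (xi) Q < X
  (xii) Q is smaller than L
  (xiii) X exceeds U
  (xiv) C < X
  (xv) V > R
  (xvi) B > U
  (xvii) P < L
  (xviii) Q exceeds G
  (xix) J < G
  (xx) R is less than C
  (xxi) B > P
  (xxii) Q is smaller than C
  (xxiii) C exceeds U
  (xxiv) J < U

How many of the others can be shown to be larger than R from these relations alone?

4

From R the given relations immediately reach C, W, V.
From those, X — 4 in total.
No other element is forced above R by the given relations, so the count is 4.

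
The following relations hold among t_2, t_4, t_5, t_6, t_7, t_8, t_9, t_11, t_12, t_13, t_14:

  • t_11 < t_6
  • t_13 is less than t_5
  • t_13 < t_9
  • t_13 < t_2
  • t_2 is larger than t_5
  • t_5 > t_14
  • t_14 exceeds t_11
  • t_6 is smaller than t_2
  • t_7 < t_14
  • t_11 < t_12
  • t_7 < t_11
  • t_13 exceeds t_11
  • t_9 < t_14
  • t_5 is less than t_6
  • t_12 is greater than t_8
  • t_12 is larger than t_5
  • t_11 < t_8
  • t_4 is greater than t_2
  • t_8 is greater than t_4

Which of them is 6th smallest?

Piecing the relations together gives one ordering: t_7 < t_11 < t_13 < t_9 < t_14 < t_5 < t_6 < t_2 < t_4 < t_8 < t_12.
Counting 6 from the smallest end gives t_5.

t_5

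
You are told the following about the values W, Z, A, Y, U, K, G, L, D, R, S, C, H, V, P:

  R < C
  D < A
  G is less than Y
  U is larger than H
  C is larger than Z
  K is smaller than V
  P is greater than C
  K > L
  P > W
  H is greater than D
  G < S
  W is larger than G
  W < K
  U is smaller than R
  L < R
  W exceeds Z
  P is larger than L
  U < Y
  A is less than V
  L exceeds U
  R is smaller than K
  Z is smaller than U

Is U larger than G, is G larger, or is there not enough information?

undetermined

Following every chain through G: above G we get S, W, Y, K, V, P.
U is not reached, and no chain runs the other way from U to G.
So the given relations leave the order of G and U undetermined.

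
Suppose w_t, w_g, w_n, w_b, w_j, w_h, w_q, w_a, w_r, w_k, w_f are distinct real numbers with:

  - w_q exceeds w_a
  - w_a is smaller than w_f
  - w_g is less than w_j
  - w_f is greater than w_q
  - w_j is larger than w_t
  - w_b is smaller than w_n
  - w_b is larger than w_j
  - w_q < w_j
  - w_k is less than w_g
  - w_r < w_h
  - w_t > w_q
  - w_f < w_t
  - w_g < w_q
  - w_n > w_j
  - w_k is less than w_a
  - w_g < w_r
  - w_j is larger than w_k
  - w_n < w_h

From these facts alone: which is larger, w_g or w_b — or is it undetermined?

w_b

w_g < w_q and w_q < w_f give w_g < w_f.
Then w_f < w_t extends the chain to w_t.
With w_t < w_j: w_g < w_q < w_f < w_t < w_j.
Then w_j < w_b extends the chain to w_b.
So w_b is larger.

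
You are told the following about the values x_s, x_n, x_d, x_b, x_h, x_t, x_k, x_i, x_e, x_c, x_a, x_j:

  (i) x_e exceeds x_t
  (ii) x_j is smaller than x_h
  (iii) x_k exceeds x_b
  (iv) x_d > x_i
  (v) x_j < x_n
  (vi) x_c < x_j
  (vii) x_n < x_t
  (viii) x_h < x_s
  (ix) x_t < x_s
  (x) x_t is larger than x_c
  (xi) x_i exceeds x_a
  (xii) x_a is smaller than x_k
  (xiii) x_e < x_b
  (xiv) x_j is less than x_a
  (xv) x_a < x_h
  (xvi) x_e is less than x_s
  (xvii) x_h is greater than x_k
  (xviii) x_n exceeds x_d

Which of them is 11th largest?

x_j

The consecutive relations fix a unique order: x_c < x_j < x_a < x_i < x_d < x_n < x_t < x_e < x_b < x_k < x_h < x_s.
The 11th largest is x_j.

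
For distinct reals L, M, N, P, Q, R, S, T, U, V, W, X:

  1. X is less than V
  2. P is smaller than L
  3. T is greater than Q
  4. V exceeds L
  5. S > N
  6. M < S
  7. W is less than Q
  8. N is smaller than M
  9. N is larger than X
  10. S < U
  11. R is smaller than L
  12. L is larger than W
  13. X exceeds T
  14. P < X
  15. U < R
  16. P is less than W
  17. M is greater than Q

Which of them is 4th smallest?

The consecutive relations fix a unique order: P < W < Q < T < X < N < M < S < U < R < L < V.
Counting 4 from the smallest end gives T.

T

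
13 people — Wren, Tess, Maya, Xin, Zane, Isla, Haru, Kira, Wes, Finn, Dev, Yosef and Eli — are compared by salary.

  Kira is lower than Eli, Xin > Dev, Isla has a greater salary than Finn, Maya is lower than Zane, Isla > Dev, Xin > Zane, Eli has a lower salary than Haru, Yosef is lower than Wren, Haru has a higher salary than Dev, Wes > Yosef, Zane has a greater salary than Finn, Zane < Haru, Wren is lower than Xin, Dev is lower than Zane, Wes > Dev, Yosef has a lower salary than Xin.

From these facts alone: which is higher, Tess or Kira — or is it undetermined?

undetermined

Following every chain through Kira: above Kira we get Eli, Haru.
Tess is not reached, and no chain runs the other way from Tess to Kira.
So the given relations leave the order of Kira and Tess undetermined.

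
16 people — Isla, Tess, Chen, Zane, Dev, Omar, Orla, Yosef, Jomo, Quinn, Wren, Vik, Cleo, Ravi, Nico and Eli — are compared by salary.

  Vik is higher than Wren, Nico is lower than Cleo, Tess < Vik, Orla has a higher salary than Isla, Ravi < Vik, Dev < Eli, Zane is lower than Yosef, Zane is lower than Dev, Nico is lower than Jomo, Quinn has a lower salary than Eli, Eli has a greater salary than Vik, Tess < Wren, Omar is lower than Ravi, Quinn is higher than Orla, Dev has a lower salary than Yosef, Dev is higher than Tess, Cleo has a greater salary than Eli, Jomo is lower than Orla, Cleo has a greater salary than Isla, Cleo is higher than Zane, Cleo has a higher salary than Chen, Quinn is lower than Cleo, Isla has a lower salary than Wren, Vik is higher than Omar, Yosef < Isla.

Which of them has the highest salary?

Cleo

Chaining downward from Cleo: directly below it, Zane, Nico, Chen, Isla, Quinn, Eli; then Dev, Yosef, Orla, Vik; then Omar, Tess, Ravi, Jomo, Wren.
That covers every other element, and nothing is given above Cleo, so Cleo is the highest salary.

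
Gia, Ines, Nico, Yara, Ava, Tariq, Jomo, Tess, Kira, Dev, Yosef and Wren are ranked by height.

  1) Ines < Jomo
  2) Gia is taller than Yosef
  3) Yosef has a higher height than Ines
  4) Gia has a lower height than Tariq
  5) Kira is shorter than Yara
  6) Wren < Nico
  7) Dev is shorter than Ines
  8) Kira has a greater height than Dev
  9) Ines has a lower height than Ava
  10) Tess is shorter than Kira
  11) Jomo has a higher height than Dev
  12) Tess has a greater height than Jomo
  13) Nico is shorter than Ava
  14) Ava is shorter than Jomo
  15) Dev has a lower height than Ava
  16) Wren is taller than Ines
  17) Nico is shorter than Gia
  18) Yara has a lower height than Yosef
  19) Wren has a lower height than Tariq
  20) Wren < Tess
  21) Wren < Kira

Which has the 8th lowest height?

Kira

The consecutive relations fix a unique order: Dev < Ines < Wren < Nico < Ava < Jomo < Tess < Kira < Yara < Yosef < Gia < Tariq.
The 8th smallest is Kira.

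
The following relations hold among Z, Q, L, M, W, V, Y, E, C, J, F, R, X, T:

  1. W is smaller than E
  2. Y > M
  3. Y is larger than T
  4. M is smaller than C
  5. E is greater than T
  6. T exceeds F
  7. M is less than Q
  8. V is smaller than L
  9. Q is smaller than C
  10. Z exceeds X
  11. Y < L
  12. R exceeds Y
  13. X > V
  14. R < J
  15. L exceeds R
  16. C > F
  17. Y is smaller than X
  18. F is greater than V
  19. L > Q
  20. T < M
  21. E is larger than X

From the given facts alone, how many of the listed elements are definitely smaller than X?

The elements the relations force below X are V, F, T, M, Y — no chain reaches any other.
That is 5.

5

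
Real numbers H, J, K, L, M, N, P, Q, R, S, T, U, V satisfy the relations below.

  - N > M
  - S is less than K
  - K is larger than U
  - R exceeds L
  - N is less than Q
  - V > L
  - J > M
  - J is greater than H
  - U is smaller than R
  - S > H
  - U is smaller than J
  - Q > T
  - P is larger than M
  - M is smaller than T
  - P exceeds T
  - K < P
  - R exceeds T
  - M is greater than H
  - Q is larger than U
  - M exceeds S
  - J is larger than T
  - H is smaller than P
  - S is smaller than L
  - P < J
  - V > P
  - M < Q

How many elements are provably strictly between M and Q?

2

Chaining upward from M reaches: T, P, J, N, R, V.
Chaining downward from Q reaches: U, H, S, T, N.
Strictly between M and Q are those in both lists: T, N — 2 elements.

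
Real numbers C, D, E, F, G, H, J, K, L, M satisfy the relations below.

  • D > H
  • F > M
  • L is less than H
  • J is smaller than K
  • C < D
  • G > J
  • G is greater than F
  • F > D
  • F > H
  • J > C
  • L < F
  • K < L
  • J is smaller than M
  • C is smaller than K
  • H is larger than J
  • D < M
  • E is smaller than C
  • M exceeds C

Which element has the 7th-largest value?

Chaining the given pairs: E < C < J < K < L < H < D < M < F < G.
The 7th largest is K.

K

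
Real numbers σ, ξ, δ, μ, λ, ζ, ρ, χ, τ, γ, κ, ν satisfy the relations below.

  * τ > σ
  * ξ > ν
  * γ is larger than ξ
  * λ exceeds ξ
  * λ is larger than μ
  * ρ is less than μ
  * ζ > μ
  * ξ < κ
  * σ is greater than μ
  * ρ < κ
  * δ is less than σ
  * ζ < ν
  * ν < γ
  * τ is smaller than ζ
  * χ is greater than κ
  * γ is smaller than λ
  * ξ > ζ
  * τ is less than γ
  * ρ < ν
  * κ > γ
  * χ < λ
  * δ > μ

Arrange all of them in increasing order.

ρ < μ < δ < σ < τ < ζ < ν < ξ < γ < κ < χ < λ

Nothing is placed below ρ, so it is least; from there ρ < μ; μ < δ; δ < σ; σ < τ; τ < ζ; ζ < ν; ν < ξ; ξ < γ; γ < κ; κ < χ; χ < λ, each given directly.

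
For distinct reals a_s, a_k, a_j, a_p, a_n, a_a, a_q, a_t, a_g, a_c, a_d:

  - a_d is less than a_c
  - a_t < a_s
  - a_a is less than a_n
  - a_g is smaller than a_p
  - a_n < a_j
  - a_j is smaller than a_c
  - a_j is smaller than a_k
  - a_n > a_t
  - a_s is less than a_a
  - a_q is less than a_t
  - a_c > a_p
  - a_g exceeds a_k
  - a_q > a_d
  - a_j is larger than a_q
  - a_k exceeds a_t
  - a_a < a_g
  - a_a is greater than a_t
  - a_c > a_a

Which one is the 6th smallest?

a_n

The consecutive relations fix a unique order: a_d < a_q < a_t < a_s < a_a < a_n < a_j < a_k < a_g < a_p < a_c.
The 6th smallest is a_n.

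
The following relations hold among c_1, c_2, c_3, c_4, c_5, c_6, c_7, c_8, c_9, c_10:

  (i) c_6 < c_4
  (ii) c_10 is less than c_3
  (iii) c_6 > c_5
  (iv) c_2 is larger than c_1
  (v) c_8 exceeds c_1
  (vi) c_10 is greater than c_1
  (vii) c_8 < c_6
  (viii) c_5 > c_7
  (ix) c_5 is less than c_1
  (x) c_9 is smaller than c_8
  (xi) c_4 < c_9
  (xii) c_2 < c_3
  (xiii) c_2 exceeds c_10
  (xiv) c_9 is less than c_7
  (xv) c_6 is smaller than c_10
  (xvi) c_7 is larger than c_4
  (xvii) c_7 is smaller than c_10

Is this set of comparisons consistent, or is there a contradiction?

inconsistent

Chaining the given relations yields c_4 < c_9 < c_7 < c_5 < c_1 < c_8 < c_6, so c_4 < c_6. But one relation states c_6 < c_4. These cannot both hold.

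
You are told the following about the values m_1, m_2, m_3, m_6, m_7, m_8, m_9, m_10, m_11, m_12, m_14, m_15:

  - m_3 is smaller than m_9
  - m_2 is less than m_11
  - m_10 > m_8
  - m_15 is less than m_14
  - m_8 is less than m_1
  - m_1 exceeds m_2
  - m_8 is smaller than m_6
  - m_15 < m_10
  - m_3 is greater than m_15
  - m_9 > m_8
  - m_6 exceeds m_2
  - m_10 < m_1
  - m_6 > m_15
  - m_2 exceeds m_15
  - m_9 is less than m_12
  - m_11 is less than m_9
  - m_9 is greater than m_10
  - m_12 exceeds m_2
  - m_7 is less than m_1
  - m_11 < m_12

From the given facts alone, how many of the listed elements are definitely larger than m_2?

The elements the relations force above m_2 are m_6, m_11, m_9, m_1, m_12 — no chain reaches any other.
That is 5.

5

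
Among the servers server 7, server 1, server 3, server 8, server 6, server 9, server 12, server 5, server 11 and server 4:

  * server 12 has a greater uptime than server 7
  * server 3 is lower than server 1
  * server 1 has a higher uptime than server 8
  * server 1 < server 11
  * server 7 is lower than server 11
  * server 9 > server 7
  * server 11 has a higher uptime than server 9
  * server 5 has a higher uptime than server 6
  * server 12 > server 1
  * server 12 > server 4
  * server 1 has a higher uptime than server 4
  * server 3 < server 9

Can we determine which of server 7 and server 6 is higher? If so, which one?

undetermined

Following every chain through server 6: above server 6 we get server 5.
server 7 is not reached, and no chain runs the other way from server 7 to server 6.
So the given relations leave the order of server 6 and server 7 undetermined.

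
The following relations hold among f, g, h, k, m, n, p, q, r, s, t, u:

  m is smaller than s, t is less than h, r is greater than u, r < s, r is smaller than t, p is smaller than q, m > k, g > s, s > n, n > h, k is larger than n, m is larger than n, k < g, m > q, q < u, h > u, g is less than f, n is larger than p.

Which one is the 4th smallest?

r

Chaining the given pairs: p < q < u < r < t < h < n < k < m < s < g < f.
The 4th smallest is r.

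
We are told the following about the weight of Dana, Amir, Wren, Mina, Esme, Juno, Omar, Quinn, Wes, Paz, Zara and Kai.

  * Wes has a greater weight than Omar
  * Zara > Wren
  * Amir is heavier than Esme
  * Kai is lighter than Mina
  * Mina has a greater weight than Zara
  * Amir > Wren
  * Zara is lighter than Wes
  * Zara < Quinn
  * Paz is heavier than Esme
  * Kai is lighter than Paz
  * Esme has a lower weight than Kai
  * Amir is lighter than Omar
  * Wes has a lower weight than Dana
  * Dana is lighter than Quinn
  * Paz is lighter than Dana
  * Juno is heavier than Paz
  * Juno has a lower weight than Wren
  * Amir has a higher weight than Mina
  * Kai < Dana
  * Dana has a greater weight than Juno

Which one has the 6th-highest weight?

Mina

Chaining the given pairs: Esme < Kai < Paz < Juno < Wren < Zara < Mina < Amir < Omar < Wes < Dana < Quinn.
The 6th largest is Mina.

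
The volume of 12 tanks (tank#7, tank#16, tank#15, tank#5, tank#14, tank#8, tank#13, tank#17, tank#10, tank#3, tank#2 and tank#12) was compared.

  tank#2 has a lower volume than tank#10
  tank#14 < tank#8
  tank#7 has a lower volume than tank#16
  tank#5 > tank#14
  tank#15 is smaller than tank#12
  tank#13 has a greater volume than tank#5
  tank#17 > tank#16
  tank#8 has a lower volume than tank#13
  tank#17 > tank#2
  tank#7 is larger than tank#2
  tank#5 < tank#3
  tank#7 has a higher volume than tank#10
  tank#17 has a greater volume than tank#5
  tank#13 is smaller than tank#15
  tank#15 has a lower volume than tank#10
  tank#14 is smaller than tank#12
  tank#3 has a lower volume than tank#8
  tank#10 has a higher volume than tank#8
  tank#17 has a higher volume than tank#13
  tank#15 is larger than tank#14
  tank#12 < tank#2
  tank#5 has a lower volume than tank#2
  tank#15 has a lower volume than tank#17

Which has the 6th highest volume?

Piecing the relations together gives one ordering: tank#14 < tank#5 < tank#3 < tank#8 < tank#13 < tank#15 < tank#12 < tank#2 < tank#10 < tank#7 < tank#16 < tank#17.
The 6th largest is tank#12.

tank#12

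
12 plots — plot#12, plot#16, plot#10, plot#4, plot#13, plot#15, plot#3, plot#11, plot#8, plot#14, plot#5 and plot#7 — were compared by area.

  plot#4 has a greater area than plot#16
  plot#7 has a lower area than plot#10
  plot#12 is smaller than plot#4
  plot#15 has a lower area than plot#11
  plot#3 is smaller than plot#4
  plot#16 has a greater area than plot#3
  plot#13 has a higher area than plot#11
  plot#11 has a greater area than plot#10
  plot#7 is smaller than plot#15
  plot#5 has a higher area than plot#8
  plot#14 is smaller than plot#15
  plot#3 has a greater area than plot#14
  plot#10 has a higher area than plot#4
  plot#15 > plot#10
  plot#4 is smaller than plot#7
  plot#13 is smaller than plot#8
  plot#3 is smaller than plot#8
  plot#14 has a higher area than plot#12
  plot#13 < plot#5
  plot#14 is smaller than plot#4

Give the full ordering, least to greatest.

Each adjacent pair is fixed by a given relation: plot#12 < plot#14; plot#14 < plot#3; plot#3 < plot#16; plot#16 < plot#4; plot#4 < plot#7; plot#7 < plot#10; plot#10 < plot#15; plot#15 < plot#11; plot#11 < plot#13; plot#13 < plot#8; plot#8 < plot#5. Chaining them end to end gives the full order.

plot#12 < plot#14 < plot#3 < plot#16 < plot#4 < plot#7 < plot#10 < plot#15 < plot#11 < plot#13 < plot#8 < plot#5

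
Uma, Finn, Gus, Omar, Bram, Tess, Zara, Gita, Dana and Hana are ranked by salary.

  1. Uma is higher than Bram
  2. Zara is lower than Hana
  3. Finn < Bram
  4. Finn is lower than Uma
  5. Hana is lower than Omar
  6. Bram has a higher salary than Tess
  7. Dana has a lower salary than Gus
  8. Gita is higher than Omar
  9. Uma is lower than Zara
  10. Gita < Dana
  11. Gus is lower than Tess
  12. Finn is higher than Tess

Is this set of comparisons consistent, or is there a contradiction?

Chaining the given relations yields Gita < Dana < Gus < Tess < Finn < Bram < Uma < Zara < Hana < Omar, so Gita < Omar. But one relation states Omar < Gita. These cannot both hold.

inconsistent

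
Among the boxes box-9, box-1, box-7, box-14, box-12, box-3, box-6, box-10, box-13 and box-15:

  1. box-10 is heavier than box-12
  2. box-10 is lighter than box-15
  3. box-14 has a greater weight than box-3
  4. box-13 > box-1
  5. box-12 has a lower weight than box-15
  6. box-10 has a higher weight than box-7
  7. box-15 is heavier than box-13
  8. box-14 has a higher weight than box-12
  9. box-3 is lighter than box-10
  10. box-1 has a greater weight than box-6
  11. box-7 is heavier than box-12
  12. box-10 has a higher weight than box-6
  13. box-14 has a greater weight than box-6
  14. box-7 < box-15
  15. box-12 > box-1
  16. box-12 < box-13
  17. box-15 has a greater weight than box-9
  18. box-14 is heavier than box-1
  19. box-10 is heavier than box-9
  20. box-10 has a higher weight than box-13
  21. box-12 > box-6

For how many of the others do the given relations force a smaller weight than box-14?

Directly below box-14: box-6, box-1, box-12, box-3.
Nothing else is reachable below box-14; 4 in all.

4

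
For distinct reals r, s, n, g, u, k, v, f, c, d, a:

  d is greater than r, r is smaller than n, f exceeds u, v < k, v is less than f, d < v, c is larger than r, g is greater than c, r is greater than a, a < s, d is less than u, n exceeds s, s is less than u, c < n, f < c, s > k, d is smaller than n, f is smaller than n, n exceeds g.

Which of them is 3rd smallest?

Chaining the given pairs: a < r < d < v < k < s < u < f < c < g < n.
Counting 3 from the smallest end gives d.

d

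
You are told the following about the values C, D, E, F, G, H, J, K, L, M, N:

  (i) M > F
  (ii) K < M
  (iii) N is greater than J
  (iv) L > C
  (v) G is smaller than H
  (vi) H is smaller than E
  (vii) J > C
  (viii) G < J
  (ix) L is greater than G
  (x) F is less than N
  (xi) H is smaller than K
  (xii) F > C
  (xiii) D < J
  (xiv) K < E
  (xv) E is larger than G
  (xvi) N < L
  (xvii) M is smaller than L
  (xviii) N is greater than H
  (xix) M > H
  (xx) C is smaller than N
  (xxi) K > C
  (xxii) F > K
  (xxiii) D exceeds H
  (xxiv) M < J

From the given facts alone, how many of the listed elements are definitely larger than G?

From G the given relations immediately reach H, E, J, L.
From those, K, D, M, N — 8 in total.
From those, F — 9 in total.
No other element is forced above G by the given relations, so the count is 9.

9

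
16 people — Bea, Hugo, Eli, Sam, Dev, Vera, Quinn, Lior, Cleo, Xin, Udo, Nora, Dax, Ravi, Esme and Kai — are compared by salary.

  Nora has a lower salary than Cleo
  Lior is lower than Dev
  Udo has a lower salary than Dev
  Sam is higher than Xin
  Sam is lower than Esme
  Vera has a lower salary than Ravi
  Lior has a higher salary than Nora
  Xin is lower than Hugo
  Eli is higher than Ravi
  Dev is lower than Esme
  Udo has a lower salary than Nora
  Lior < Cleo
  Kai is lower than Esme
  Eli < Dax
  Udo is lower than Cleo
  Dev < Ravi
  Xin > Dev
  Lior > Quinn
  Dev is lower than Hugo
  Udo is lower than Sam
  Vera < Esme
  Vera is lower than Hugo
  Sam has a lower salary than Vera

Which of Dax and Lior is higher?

Link the given pairs in sequence: Lior < Dev; Dev < Xin; Xin < Sam; Sam < Vera; Vera < Ravi; Ravi < Eli; Eli < Dax.
Chaining these gives Lior < Dev < Xin < Sam < Vera < Ravi < Eli < Dax.
So Lior < Dax; Dax is the higher of the two.

Dax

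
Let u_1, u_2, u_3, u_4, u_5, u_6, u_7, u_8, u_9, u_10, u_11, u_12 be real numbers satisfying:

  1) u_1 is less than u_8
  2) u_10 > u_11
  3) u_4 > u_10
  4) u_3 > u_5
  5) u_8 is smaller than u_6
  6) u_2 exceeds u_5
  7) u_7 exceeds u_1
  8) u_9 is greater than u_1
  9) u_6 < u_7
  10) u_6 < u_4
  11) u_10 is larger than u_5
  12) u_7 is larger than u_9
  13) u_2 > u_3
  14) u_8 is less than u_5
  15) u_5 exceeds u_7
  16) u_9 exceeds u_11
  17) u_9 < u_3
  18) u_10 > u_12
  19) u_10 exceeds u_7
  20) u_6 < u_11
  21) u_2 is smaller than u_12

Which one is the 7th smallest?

u_5

Chaining the given pairs: u_1 < u_8 < u_6 < u_11 < u_9 < u_7 < u_5 < u_3 < u_2 < u_12 < u_10 < u_4.
Counting 7 from the smallest end gives u_5.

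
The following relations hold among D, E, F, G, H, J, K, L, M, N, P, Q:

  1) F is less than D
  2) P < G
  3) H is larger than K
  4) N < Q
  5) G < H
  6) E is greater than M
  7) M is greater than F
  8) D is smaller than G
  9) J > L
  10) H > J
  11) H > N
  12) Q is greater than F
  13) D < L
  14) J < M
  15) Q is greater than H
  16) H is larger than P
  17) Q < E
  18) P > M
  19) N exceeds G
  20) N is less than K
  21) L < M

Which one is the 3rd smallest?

L

Chaining the given pairs: F < D < L < J < M < P < G < N < K < H < Q < E.
The 3rd smallest is L.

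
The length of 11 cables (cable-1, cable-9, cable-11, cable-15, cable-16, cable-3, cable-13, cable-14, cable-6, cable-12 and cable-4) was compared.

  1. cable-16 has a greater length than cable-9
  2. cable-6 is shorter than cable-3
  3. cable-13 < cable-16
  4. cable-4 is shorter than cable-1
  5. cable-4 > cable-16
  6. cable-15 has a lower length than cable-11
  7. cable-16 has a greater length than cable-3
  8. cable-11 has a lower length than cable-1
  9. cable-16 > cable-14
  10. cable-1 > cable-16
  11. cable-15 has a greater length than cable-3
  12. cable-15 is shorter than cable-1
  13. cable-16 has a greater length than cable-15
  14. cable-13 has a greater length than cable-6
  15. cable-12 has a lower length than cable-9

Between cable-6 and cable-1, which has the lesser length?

cable-6 < cable-3 and cable-3 < cable-15 give cable-6 < cable-15.
Then cable-15 < cable-16 extends the chain to cable-16.
With cable-16 < cable-4: cable-6 < cable-3 < cable-15 < cable-16 < cable-4.
Then cable-4 < cable-1 extends the chain to cable-1.
So cable-6 < cable-1; cable-6 is the shorter of the two.

cable-6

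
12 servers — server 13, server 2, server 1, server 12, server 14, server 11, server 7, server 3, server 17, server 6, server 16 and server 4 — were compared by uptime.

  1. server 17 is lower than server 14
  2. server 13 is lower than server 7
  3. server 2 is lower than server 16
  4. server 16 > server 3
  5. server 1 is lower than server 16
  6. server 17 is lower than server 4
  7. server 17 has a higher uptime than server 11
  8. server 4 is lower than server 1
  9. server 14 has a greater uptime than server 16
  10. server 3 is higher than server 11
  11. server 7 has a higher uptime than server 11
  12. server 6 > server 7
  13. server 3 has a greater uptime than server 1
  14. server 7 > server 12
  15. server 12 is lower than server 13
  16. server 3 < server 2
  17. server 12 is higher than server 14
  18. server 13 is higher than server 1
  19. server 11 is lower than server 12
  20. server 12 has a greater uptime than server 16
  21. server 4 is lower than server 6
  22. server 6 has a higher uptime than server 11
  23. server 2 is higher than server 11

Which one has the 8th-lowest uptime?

Chaining the given pairs: server 11 < server 17 < server 4 < server 1 < server 3 < server 2 < server 16 < server 14 < server 12 < server 13 < server 7 < server 6.
Counting 8 from the smallest end gives server 14.

server 14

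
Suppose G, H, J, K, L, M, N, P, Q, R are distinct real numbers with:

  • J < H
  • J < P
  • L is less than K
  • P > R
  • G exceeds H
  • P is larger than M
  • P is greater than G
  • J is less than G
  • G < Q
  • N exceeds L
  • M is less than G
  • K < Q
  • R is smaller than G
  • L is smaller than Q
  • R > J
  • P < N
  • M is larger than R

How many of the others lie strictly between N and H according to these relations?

2

Chaining upward from H reaches: G, P, Q.
Chaining downward from N reaches: J, R, M, G, P, L.
Strictly between H and N are those in both lists: G, P — 2 elements.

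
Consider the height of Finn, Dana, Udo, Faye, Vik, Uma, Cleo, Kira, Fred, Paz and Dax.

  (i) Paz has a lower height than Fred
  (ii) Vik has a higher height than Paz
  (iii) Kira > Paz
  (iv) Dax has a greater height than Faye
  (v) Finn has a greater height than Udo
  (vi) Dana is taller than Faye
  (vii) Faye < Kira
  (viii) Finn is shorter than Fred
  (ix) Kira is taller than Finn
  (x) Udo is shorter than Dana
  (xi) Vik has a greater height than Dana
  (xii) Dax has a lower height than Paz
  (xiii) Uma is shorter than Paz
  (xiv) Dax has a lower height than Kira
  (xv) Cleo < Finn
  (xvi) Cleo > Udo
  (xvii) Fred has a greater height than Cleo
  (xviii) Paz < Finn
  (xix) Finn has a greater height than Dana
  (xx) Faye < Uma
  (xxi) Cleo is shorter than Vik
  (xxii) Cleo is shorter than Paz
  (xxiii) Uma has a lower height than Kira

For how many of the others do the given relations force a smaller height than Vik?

7

Directly below Vik: Cleo, Paz, Dana.
One step further: Udo, Faye, Dax, Uma (7 so far).
Nothing else is reachable below Vik; 7 in all.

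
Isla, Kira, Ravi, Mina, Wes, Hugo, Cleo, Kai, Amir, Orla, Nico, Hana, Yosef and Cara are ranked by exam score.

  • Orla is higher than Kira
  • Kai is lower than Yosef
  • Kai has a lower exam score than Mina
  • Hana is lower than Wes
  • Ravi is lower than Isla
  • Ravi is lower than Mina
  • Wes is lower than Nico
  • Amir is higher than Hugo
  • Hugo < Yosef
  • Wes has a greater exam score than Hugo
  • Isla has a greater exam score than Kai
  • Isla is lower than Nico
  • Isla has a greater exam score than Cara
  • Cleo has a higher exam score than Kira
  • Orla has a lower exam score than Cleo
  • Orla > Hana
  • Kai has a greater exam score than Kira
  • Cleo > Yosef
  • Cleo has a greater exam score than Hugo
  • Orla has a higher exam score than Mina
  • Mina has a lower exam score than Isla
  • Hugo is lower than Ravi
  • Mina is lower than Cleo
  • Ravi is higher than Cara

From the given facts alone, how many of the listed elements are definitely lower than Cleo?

Directly below Cleo: Hugo, Kira, Mina, Orla, Yosef.
One step further: Ravi, Kai, Hana (8 so far).
One step further: Cara (9 so far).
Nothing else is reachable below Cleo; 9 in all.

9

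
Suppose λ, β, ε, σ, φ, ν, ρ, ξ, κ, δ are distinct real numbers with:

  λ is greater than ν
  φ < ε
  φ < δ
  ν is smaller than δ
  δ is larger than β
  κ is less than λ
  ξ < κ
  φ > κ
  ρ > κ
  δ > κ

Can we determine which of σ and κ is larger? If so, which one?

Following every chain through κ: above κ we get φ, ε, λ, δ, ρ; below κ we get ξ.
σ is not reached, and no chain runs the other way from σ to κ.
So the given relations leave the order of κ and σ undetermined.

undetermined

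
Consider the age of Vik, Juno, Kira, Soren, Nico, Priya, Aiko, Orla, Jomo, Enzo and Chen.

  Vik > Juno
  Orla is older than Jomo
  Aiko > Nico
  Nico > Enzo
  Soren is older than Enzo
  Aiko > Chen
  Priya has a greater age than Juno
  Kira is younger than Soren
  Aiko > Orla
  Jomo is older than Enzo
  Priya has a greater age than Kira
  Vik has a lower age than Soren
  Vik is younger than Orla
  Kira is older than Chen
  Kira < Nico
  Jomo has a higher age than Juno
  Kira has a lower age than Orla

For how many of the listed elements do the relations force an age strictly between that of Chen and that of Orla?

1

The relations place Chen below Orla. An element lies strictly between them when it is forced above Chen and also forced below Orla.
Above Chen: {Kira, Nico, Soren, Priya, Aiko}. Below Orla: {Juno, Vik, Enzo, Kira, Jomo}.
Intersection: {Kira} — 1.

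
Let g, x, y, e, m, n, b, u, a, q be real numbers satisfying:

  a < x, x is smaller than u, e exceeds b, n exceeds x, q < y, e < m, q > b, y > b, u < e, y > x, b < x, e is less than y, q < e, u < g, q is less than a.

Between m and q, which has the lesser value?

q < a < x < u < e < m, by transitivity through a, x, u, e.
So q < m; q is the smaller of the two.

q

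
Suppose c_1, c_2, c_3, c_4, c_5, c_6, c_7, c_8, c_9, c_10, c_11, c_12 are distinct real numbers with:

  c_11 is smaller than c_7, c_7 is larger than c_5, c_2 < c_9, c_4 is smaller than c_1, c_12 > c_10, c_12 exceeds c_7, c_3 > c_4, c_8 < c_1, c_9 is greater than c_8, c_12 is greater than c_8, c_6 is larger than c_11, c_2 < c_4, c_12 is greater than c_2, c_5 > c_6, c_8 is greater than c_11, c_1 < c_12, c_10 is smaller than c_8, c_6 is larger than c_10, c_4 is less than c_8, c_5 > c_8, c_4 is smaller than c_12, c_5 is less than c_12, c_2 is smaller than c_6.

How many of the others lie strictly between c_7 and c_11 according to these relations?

Chaining upward from c_11 reaches: c_8, c_1, c_9, c_6, c_5, c_12.
Chaining downward from c_7 reaches: c_10, c_2, c_4, c_8, c_6, c_5.
Strictly between c_11 and c_7 are those in both lists: c_8, c_6, c_5 — 3 elements.

3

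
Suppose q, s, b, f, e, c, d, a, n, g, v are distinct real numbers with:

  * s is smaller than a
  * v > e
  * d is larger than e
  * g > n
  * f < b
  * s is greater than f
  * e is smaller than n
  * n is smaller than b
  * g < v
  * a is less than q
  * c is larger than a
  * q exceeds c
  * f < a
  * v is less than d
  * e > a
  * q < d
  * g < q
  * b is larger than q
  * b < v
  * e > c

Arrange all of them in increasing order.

Nothing is placed below f, so it is least; from there f < s; s < a; a < c; c < e; e < n; n < g; g < q; q < b; b < v; v < d, each given directly.

f < s < a < c < e < n < g < q < b < v < d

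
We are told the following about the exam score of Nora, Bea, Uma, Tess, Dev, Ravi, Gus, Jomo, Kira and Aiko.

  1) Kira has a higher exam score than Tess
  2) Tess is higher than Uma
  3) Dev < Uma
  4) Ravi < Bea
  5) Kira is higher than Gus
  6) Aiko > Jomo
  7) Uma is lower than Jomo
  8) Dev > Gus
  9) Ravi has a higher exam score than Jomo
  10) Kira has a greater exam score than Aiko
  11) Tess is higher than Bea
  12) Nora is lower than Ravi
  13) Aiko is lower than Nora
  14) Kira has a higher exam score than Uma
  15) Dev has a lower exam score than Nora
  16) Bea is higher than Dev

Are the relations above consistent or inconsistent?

consistent

The single ordering Gus < Dev < Uma < Jomo < Aiko < Nora < Ravi < Bea < Tess < Kira satisfies every listed relation, so no contradiction arises.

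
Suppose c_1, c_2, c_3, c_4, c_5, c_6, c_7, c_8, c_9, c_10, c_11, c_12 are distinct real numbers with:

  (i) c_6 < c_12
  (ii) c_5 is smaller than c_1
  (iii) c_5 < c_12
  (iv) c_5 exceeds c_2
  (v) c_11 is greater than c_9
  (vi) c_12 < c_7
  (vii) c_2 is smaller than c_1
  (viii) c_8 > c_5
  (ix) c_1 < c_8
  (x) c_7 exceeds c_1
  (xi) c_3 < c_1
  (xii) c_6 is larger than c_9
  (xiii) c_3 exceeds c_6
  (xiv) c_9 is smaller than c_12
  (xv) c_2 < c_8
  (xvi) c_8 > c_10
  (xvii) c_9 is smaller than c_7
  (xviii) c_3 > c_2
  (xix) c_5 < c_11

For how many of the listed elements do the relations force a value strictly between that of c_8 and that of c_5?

1

Chaining upward from c_5 reaches: c_1, c_12, c_11, c_7.
Chaining downward from c_8 reaches: c_9, c_10, c_2, c_6, c_3, c_1.
Strictly between c_5 and c_8 are those in both lists: c_1 — 1 element.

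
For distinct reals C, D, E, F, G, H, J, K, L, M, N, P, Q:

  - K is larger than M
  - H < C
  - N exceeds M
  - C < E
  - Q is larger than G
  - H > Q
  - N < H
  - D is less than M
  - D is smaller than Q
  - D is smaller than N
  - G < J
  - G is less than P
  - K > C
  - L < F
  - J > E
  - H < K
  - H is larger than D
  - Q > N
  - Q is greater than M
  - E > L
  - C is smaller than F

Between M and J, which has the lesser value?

M

The relevant relations are M < N; N < Q; Q < H; H < C; C < E; E < J.
Chaining these gives M < N < Q < H < C < E < J.
So M < J; M is the smaller of the two.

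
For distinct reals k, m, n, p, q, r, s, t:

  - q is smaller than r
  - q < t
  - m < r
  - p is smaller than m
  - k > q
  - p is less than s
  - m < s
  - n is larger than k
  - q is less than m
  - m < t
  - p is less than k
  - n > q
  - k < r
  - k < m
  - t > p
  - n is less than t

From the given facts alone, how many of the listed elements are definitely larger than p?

From p the given relations immediately reach k, m, s, t.
From those, r, n — 6 in total.
No other element is forced above p by the given relations, so the count is 6.

6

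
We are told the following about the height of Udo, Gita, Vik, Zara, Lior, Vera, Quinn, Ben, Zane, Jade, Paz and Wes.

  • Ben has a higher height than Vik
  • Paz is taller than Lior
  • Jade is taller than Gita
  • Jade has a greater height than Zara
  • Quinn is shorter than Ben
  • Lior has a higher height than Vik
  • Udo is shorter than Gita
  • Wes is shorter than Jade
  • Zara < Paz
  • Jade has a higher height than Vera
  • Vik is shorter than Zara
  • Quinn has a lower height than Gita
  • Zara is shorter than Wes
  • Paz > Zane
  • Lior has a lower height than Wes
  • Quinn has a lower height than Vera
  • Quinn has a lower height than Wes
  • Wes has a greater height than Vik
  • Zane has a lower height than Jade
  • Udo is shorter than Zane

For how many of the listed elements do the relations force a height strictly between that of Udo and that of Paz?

The relations place Udo below Paz. An element lies strictly between them when it is forced above Udo and also forced below Paz.
Above Udo: {Zane, Gita, Jade}. Below Paz: {Vik, Zane, Lior, Zara}.
Intersection: {Zane} — 1.

1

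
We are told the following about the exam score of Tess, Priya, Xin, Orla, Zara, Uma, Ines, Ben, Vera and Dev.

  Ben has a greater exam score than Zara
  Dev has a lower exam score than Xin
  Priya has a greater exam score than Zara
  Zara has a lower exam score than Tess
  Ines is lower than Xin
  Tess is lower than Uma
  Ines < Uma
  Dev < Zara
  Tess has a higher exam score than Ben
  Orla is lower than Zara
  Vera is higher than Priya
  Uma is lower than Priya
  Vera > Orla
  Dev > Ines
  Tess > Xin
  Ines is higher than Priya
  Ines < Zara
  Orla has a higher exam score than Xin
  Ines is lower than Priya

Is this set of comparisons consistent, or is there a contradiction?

inconsistent

Chaining the given relations yields Ines < Dev < Xin < Orla < Zara < Ben < Tess < Uma < Priya, so Ines < Priya. But one relation states Priya < Ines. These cannot both hold.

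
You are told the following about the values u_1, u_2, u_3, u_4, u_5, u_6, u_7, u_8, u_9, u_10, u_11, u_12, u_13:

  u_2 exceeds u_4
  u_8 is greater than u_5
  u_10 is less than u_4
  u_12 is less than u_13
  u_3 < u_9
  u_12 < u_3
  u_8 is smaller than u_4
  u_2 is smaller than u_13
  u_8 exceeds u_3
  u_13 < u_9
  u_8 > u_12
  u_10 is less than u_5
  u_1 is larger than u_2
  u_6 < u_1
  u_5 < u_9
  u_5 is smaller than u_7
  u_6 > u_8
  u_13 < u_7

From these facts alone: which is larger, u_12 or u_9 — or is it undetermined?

u_12 < u_3 and u_3 < u_8 give u_12 < u_8.
With u_8 < u_4: u_12 < u_3 < u_8 < u_4.
With u_4 < u_2: u_12 < u_3 < u_8 < u_4 < u_2.
Then u_2 < u_13 extends the chain to u_13.
With u_13 < u_9: u_12 < u_3 < u_8 < u_4 < u_2 < u_13 < u_9.
So u_9 is larger.

u_9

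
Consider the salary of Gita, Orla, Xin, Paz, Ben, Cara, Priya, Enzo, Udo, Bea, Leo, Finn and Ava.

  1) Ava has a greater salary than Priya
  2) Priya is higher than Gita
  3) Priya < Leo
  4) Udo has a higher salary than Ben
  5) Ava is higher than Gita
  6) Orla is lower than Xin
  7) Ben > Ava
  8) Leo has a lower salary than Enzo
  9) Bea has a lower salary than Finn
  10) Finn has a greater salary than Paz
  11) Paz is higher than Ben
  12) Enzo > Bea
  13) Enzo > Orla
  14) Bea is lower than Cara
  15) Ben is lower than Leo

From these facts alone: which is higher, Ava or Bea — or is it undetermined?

undetermined

Following every chain through Bea: above Bea we get Cara, Enzo, Finn.
Ava is not reached, and no chain runs the other way from Ava to Bea.
So the given relations leave the order of Bea and Ava undetermined.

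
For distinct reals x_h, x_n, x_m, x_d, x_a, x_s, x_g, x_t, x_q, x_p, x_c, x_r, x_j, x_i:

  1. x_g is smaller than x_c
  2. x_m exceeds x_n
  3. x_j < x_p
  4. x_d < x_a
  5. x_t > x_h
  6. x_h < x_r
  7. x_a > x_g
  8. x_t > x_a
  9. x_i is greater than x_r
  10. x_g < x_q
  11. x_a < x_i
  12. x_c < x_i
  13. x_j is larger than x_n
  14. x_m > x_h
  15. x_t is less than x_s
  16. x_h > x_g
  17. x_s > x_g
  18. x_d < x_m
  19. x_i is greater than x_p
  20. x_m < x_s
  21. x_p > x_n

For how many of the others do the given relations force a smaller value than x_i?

From x_i the given relations immediately reach x_c, x_a, x_p, x_r.
From those, x_n, x_g, x_h, x_j, x_d — 9 in total.
No other element is forced below x_i by the given relations, so the count is 9.

9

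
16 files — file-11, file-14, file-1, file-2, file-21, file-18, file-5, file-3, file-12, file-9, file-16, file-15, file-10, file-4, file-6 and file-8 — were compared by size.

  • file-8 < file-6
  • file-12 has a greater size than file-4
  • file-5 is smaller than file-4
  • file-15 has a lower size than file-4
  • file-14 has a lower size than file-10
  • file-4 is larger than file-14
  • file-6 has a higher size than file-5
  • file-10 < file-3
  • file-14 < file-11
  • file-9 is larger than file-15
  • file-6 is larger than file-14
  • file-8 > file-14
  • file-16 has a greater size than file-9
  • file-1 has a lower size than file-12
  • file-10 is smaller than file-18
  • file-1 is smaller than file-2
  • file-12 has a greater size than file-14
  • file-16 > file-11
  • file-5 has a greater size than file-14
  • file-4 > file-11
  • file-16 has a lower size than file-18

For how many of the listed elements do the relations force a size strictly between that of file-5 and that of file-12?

1

The relations place file-5 below file-12. An element lies strictly between them when it is forced above file-5 and also forced below file-12.
Above file-5: {file-4, file-6}. Below file-12: {file-1, file-15, file-14, file-11, file-4}.
Intersection: {file-4} — 1.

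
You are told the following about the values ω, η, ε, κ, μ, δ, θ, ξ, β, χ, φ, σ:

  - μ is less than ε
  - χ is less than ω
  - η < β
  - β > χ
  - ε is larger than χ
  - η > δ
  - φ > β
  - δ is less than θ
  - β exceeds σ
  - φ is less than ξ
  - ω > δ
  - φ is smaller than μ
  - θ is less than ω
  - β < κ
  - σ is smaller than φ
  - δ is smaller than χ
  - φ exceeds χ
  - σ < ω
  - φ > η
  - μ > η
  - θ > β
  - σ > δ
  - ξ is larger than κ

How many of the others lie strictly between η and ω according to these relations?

Chaining upward from η reaches: β, κ, φ, θ, ξ, μ, ε.
Chaining downward from ω reaches: δ, χ, σ, β, θ.
Strictly between η and ω are those in both lists: β, θ — 2 elements.

2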